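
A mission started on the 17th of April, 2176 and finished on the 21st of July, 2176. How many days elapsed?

95

April 2176: 30 − 17 = 13 days remain.
Then May (31), June (30): 31 + 30 = 61 days.
July 1–21, 2176: 21 days.
Total: 13 + 61 + 21 = 95 days.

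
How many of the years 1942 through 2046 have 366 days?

Years divisible by 4: 1944, 1948, …, 2044 — 26 in all.
2000 is divisible by 400, so still leap.
No century exceptions apply. Count: 26.

26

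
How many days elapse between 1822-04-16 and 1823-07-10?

April 16, 1822 → April 16, 1823: 365 days.
April 1823: 30 − 16 = 14 days remain.
Then May (31), June (30): 31 + 30 = 61 days.
July 1–10, 1823: 10 days.
Residual: 85 days.
Total: 450 days.

450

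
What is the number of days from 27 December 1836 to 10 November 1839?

December 27, 1836 → December 27, 1837: 365 days.
December 27, 1837 → December 27, 1838: 365 days.
December 1838: 31 − 27 = 4 days remain.
Then 10 full months totalling 304 days.
November 1–10, 1839: 10 days.
Residual: 318 days.
Total: 1048 days.

1048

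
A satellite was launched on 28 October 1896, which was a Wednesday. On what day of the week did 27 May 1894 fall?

Count forward from the earlier date (May 27, 1894) to the later (October 28, 1896):
Day-of-year of May 27, 1894: 147.
Day-of-year of October 28, 1896: 302.
1894 has 365 days, so 365 − 147 = 218 days remain in 1894.
Full years: 1895: 365. Sum = 365.
Total: 218 + 365 + 302 = 885 days.
885 mod 7 = 3, so 3 days before Wednesday is Sunday.

Sunday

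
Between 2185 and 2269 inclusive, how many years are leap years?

Years divisible by 4: 2188, 2192, …, 2268 — 21 in all.
Of these, 2200 is divisible by 100 but not 400, so not leap.
Leap years: 21 − 1 = 20.

20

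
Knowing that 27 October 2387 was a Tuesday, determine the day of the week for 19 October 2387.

Count forward from the earlier date (October 19, 2387) to the later (October 27, 2387):
Within October 2387: 27 − 19 = 8 days.
8 mod 7 = 1, so 1 day before Tuesday is Monday.

Monday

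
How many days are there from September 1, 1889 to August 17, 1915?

From September 1, 1889 to September 1, 1914: 25 years, of which 5 contain a Feb 29 — 20×365 + 5×366 = 9130 days.
(1900 is not a leap year (divisible by 100 but not 400).)
September 1914: 30 − 1 = 29 days remain.
Then 10 full months totalling 304 days.
August 1–17, 1915: 17 days.
Residual: 350 days.
Total: 9480 days.

9480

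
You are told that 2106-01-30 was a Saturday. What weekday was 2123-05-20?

From January 30, 2106 to January 30, 2123: 17 years, of which 4 contain a Feb 29 — 13×365 + 4×366 = 6209 days.
January 2123: 31 − 30 = 1 day remains.
Then February 2123 (28), March (31), April (30): 28 + 31 + 30 = 89 days.
May 1–20, 2123: 20 days.
Residual: 110 days.
Total: 6319 days.
6319 mod 7 = 5, so 5 days after Saturday is Thursday.

Thursday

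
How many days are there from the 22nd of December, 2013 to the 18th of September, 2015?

December 2013: 31 − 22 = 9 days remain.
Then 20 full months totalling 608 days.
September 1–18, 2015: 18 days.
Total: 9 + 608 + 18 = 635 days.

635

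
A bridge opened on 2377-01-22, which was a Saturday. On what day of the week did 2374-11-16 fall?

Saturday

Count forward from the earlier date (November 16, 2374) to the later (January 22, 2377):
Day-of-year of November 16, 2374: 320.
Day-of-year of January 22, 2377: 22.
2374 has 365 days, so 365 − 320 = 45 days remain in 2374.
Full years: 2375: 365; 2376: 366. Sum = 731.
Total: 45 + 731 + 22 = 798 days.
798 is a multiple of 7, so 2374-11-16 falls on the same weekday: Saturday.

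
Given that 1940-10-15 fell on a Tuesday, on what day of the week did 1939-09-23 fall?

Saturday

Count forward from the earlier date (September 23, 1939) to the later (October 15, 1940):
September 1939: 30 − 23 = 7 days remain.
Then 12 full months totalling 366 days.
October 1–15, 1940: 15 days.
Total: 7 + 366 + 15 = 388 days.
388 mod 7 = 3, so 3 days before Tuesday is Saturday.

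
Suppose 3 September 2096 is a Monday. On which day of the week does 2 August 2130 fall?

Wednesday

Day-of-year of September 3, 2096: 247.
Day-of-year of August 2, 2130: 214.
2096 has 366 days, so 366 − 247 = 119 days remain in 2096.
Full years 2097–2129: 26 common + 7 leap = 26×365 + 7×366 = 12052 days.
Total: 119 + 12052 + 214 = 12385 days.
12385 mod 7 = 2, so 2 days after Monday is Wednesday.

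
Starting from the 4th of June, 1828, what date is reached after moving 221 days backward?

the 27th of October, 1827

Count 221 days before June 4, 1828:
Day-of-year of October 27, 1827: 300.
Day-of-year of June 4, 1828: 156.
1827 has 365 days, so 365 − 300 = 65 days remain in 1827.
Total: 65 + 156 = 221 days.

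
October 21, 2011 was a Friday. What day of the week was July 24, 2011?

Count forward from the earlier date (July 24, 2011) to the later (October 21, 2011):
July 2011: 31 − 24 = 7 days remain.
Then August (31), September (30): 31 + 30 = 61 days.
October 1–21, 2011: 21 days.
Total: 7 + 61 + 21 = 89 days.
89 mod 7 = 5, so 5 days before Friday is Sunday.

Sunday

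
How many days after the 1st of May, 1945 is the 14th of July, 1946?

439

Day-of-year of May 1, 1945: 121.
Day-of-year of July 14, 1946: 195.
1945 has 365 days, so 365 − 121 = 244 days remain in 1945.
Total: 244 + 195 = 439 days.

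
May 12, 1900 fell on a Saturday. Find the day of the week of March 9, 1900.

Count forward from the earlier date (March 9, 1900) to the later (May 12, 1900):
March 1900: 31 − 9 = 22 days remain.
Then April (30): 30 days.
May 1–12, 1900: 12 days.
Total: 22 + 30 + 12 = 64 days.
64 mod 7 = 1, so 1 day before Saturday is Friday.

Friday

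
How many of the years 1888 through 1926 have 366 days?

9

Years divisible by 4 in [1888, 1926]: 1888, 1892, 1896, 1900, 1904, 1908, 1912, 1916, 1920, 1924.
Of these, 1900 is divisible by 100 but not 400, so not leap.
Leap years: 10 − 1 = 9.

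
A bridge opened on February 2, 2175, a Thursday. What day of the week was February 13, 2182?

Wednesday

From February 2, 2175 to February 2, 2182: 7 years, of which 2 contain a Feb 29 — 5×365 + 2×366 = 2557 days.
Within February 2182: 13 − 2 = 11 days.
Total: 2568 days.
2568 mod 7 = 6, so 6 days after Thursday is Wednesday.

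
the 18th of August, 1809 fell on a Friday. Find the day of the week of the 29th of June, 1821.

Friday

Day-of-year of August 18, 1809: 230.
Day-of-year of June 29, 1821: 180.
1809 has 365 days, so 365 − 230 = 135 days remain in 1809.
Full years 1810–1820: 8 common + 3 leap = 8×365 + 3×366 = 4018 days.
Total: 135 + 4018 + 180 = 4333 days.
4333 is a multiple of 7, so the 29th of June, 1821 falls on the same weekday: Friday.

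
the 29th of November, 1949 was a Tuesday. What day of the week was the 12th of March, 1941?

Count forward from the earlier date (March 12, 1941) to the later (November 29, 1949):
From March 12, 1941 to March 12, 1949: 8 years, of which 2 contain a Feb 29 — 6×365 + 2×366 = 2922 days.
March 1949: 31 − 12 = 19 days remain.
Then April (30), May (31), June (30), July (31), August (31), September (30), October (31): 30 + 31 + 30 + 31 + 31 + 30 + 31 = 214 days.
November 1–29, 1949: 29 days.
Residual: 262 days.
Total: 3184 days.
3184 mod 7 = 6, so 6 days before Tuesday is Wednesday.

Wednesday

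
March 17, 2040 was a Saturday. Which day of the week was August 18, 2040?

March 2040: 31 − 17 = 14 days remain.
Then April (30), May (31), June (30), July (31): 30 + 31 + 30 + 31 = 122 days.
August 1–18, 2040: 18 days.
Total: 14 + 122 + 18 = 154 days.
154 is a multiple of 7, so August 18, 2040 falls on the same weekday: Saturday.

Saturday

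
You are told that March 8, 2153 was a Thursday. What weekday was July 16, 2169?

Sunday

Day-of-year of March 8, 2153: 67.
Day-of-year of July 16, 2169: 197.
2153 has 365 days, so 365 − 67 = 298 days remain in 2153.
Full years 2154–2168: 11 common + 4 leap = 11×365 + 4×366 = 5479 days.
Total: 298 + 5479 + 197 = 5974 days.
5974 mod 7 = 3, so 3 days after Thursday is Sunday.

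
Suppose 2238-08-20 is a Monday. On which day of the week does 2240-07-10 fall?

Friday

Day-of-year of August 20, 2238: 232.
Day-of-year of July 10, 2240: 192.
2238 has 365 days, so 365 − 232 = 133 days remain in 2238.
Full years: 2239: 365. Sum = 365.
Total: 133 + 365 + 192 = 690 days.
690 mod 7 = 4, so 4 days after Monday is Friday.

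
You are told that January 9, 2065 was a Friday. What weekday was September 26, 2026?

Saturday

Count forward from the earlier date (September 26, 2026) to the later (January 9, 2065):
Day-of-year of September 26, 2026: 269.
Day-of-year of January 9, 2065: 9.
2026 has 365 days, so 365 − 269 = 96 days remain in 2026.
Full years 2027–2064: 28 common + 10 leap = 28×365 + 10×366 = 13880 days.
Total: 96 + 13880 + 9 = 13985 days.
13985 mod 7 = 6, so 6 days before Friday is Saturday.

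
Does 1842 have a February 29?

1842 is not a leap year.

No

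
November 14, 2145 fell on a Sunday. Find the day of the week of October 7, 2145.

Thursday

Count forward from the earlier date (October 7, 2145) to the later (November 14, 2145):
October 2145: 31 − 7 = 24 days remain.
November 1–14, 2145: 14 days.
Total: 24 + 14 = 38 days.
38 mod 7 = 3, so 3 days before Sunday is Thursday.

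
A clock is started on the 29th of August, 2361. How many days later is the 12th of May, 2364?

August 29, 2361 → August 29, 2362: 365 days.
August 29, 2362 → August 29, 2363: 365 days.
August 2363: 31 − 29 = 2 days remain.
Then September (30), October (31), November (30), December (31), January (31), February 2364 (29), March (31), April (30): 30 + 31 + 30 + 31 + 31 + 29 + 31 + 30 = 243 days.
May 1–12, 2364: 12 days.
Residual: 257 days.
Total: 987 days.

987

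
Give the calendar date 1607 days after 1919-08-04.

1923-12-28

Count 1607 days after August 4, 1919:
August 4, 1919 → August 4, 1920: 366 days (1920 is a leap year).
August 4, 1920 → August 4, 1921: 365 days.
August 4, 1921 → August 4, 1922: 365 days.
August 4, 1922 → August 4, 1923: 365 days.
August 1923: 31 − 4 = 27 days remain.
Then September (30), October (31), November (30): 30 + 31 + 30 = 91 days.
December 1–28, 1923: 28 days.
Residual: 146 days.
Total: 1607 days.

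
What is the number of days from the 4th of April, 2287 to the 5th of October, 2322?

12967

Day-of-year of April 4, 2287: 94.
Day-of-year of October 5, 2322: 278.
2287 has 365 days, so 365 − 94 = 271 days remain in 2287.
Full years 2288–2321: 26 common + 8 leap = 26×365 + 8×366 = 12418 days.
Total: 271 + 12418 + 278 = 12967 days.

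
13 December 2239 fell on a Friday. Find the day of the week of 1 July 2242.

Friday

December 13, 2239 → December 13, 2240: 366 days (2240 is a leap year).
December 13, 2240 → December 13, 2241: 365 days.
December 2241: 31 − 13 = 18 days remain.
Then January (31), February 2242 (28), March (31), April (30), May (31), June (30): 31 + 28 + 31 + 30 + 31 + 30 = 181 days.
July 1, 2242: 1 day.
Residual: 200 days.
Total: 931 days.
931 is a multiple of 7, so 1 July 2242 falls on the same weekday: Friday.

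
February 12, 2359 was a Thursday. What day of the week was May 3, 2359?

Sunday

February 2359: 28 − 12 = 16 days remain (2359 is not a leap year, so February has 28 days).
Then March (31), April (30): 31 + 30 = 61 days.
May 1–3, 2359: 3 days.
Total: 16 + 61 + 3 = 80 days.
80 mod 7 = 3, so 3 days after Thursday is Sunday.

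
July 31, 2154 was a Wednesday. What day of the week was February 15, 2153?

Thursday

Count forward from the earlier date (February 15, 2153) to the later (July 31, 2154):
February 2153: 28 − 15 = 13 days remain (2153 is not a leap year, so February has 28 days).
Then 16 full months totalling 487 days.
July 1–31, 2154: 31 days.
Total: 13 + 487 + 31 = 531 days.
531 mod 7 = 6, so 6 days before Wednesday is Thursday.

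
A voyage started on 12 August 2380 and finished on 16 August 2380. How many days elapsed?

4

Within August 2380: 16 − 12 = 4 days.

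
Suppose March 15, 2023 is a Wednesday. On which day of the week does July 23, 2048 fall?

Thursday

From March 15, 2023 to March 15, 2048: 25 years, of which 7 contain a Feb 29 — 18×365 + 7×366 = 9132 days.
March 2048: 31 − 15 = 16 days remain.
Then April (30), May (31), June (30): 30 + 31 + 30 = 91 days.
July 1–23, 2048: 23 days.
Residual: 130 days.
Total: 9262 days.
9262 mod 7 = 1, so 1 day after Wednesday is Thursday.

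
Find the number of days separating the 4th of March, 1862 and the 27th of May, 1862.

84

March 1862: 31 − 4 = 27 days remain.
Then April (30): 30 days.
May 1–27, 1862: 27 days.
Total: 27 + 30 + 27 = 84 days.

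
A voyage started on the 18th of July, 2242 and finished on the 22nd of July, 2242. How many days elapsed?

Within July 2242: 22 − 18 = 4 days.

4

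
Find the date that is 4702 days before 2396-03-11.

2383-04-27

Count 4702 days before March 11, 2396:
From April 27, 2383 to April 27, 2395: 12 years, of which 3 contain a Feb 29 — 9×365 + 3×366 = 4383 days.
April 2395: 30 − 27 = 3 days remain.
Then 10 full months totalling 305 days.
March 1–11, 2396: 11 days.
Residual: 319 days.
Total: 4702 days.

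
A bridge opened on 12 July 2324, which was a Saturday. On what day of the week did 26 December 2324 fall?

Friday

July 2324: 31 − 12 = 19 days remain.
Then August (31), September (30), October (31), November (30): 31 + 30 + 31 + 30 = 122 days.
December 1–26, 2324: 26 days.
Total: 19 + 122 + 26 = 167 days.
167 mod 7 = 6, so 6 days after Saturday is Friday.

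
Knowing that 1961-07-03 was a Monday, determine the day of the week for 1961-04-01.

Saturday

Count forward from the earlier date (April 1, 1961) to the later (July 3, 1961):
April 1961: 30 − 1 = 29 days remain.
Then May (31), June (30): 31 + 30 = 61 days.
July 1–3, 1961: 3 days.
Total: 29 + 61 + 3 = 93 days.
93 mod 7 = 2, so 2 days before Monday is Saturday.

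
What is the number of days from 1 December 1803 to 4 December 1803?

Within December 1803: 4 − 1 = 3 days.

3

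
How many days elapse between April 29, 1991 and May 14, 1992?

381

April 29, 1991 → April 29, 1992: 366 days (1992 is a leap year).
April 1992: 30 − 29 = 1 day remains.
May 1–14, 1992: 14 days.
Residual: 15 days.
Total: 381 days.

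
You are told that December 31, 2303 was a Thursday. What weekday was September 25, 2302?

Thursday

Count forward from the earlier date (September 25, 2302) to the later (December 31, 2303):
September 25, 2302 → September 25, 2303: 365 days.
September 2303: 30 − 25 = 5 days remain.
Then October (31), November (30): 31 + 30 = 61 days.
December 1–31, 2303: 31 days.
Residual: 97 days.
Total: 462 days.
462 is a multiple of 7, so September 25, 2302 falls on the same weekday: Thursday.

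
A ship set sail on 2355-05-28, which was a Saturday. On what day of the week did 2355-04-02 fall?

Count forward from the earlier date (April 2, 2355) to the later (May 28, 2355):
April 2355: 30 − 2 = 28 days remain.
May 1–28, 2355: 28 days.
Total: 28 + 28 = 56 days.
56 is a multiple of 7, so 2355-04-02 falls on the same weekday: Saturday.

Saturday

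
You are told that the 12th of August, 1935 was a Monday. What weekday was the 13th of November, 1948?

Day-of-year of August 12, 1935: 224.
Day-of-year of November 13, 1948: 318.
1935 has 365 days, so 365 − 224 = 141 days remain in 1935.
Full years 1936–1947: 9 common + 3 leap = 9×365 + 3×366 = 4383 days.
Total: 141 + 4383 + 318 = 4842 days.
4842 mod 7 = 5, so 5 days after Monday is Saturday.

Saturday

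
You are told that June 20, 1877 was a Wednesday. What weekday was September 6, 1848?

Count forward from the earlier date (September 6, 1848) to the later (June 20, 1877):
Day-of-year of September 6, 1848: 250.
Day-of-year of June 20, 1877: 171.
1848 has 366 days, so 366 − 250 = 116 days remain in 1848.
Full years 1849–1876: 21 common + 7 leap = 21×365 + 7×366 = 10227 days.
Total: 116 + 10227 + 171 = 10514 days.
10514 is a multiple of 7, so September 6, 1848 falls on the same weekday: Wednesday.

Wednesday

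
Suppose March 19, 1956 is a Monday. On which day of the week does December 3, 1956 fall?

Monday

March 1956: 31 − 19 = 12 days remain.
Then April (30), May (31), June (30), July (31), August (31), September (30), October (31), November (30): 30 + 31 + 30 + 31 + 31 + 30 + 31 + 30 = 244 days.
December 1–3, 1956: 3 days.
Total: 12 + 244 + 3 = 259 days.
259 is a multiple of 7, so December 3, 1956 falls on the same weekday: Monday.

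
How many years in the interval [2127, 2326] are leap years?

Years divisible by 4: 2128, 2132, …, 2324 — 50 in all.
Of these, 2200, 2300 are divisible by 100 but not 400, so not leap.
Leap years: 50 − 2 = 48.

48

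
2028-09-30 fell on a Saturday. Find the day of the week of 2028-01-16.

Count forward from the earlier date (January 16, 2028) to the later (September 30, 2028):
January 2028: 31 − 16 = 15 days remain.
Then February 2028 (29), March (31), April (30), May (31), June (30), July (31), August (31): 29 + 31 + 30 + 31 + 30 + 31 + 31 = 213 days.
September 1–30, 2028: 30 days.
Total: 15 + 213 + 30 = 258 days.
258 mod 7 = 6, so 6 days before Saturday is Sunday.

Sunday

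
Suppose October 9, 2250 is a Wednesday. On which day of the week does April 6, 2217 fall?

Sunday

Count forward from the earlier date (April 6, 2217) to the later (October 9, 2250):
From April 6, 2217 to April 6, 2250: 33 years, of which 8 contain a Feb 29 — 25×365 + 8×366 = 12053 days.
April 2250: 30 − 6 = 24 days remain.
Then May (31), June (30), July (31), August (31), September (30): 31 + 30 + 31 + 31 + 30 = 153 days.
October 1–9, 2250: 9 days.
Residual: 186 days.
Total: 12239 days.
12239 mod 7 = 3, so 3 days before Wednesday is Sunday.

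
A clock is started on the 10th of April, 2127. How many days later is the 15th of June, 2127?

66

April 2127: 30 − 10 = 20 days remain.
Then May (31): 31 days.
June 1–15, 2127: 15 days.
Total: 20 + 31 + 15 = 66 days.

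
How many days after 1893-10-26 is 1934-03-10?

14744

From October 26, 1893 to October 26, 1933: 40 years, of which 9 contain a Feb 29 — 31×365 + 9×366 = 14609 days.
(1900 is not a leap year (divisible by 100 but not 400).)
October 1933: 31 − 26 = 5 days remain.
Then November (30), December (31), January (31), February 1934 (28): 30 + 31 + 31 + 28 = 120 days.
March 1–10, 1934: 10 days.
Residual: 135 days.
Total: 14744 days.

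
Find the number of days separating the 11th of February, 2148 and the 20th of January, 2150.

709

Day-of-year of February 11, 2148: 42.
Day-of-year of January 20, 2150: 20.
2148 has 366 days, so 366 − 42 = 324 days remain in 2148.
Full years: 2149: 365. Sum = 365.
Total: 324 + 365 + 20 = 709 days.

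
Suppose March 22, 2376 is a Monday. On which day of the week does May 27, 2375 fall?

Count forward from the earlier date (May 27, 2375) to the later (March 22, 2376):
Day-of-year of May 27, 2375: 147.
Day-of-year of March 22, 2376: 82.
2375 has 365 days, so 365 − 147 = 218 days remain in 2375.
Total: 218 + 82 = 300 days.
300 mod 7 = 6, so 6 days before Monday is Tuesday.

Tuesday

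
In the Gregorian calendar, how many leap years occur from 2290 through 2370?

Years divisible by 4: 2292, 2296, …, 2368 — 20 in all.
Of these, 2300 is divisible by 100 but not 400, so not leap.
Leap years: 20 − 1 = 19.

19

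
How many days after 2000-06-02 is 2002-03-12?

648

June 2, 2000 → June 2, 2001: 365 days.
June 2001: 30 − 2 = 28 days remain.
Then July (31), August (31), September (30), October (31), November (30), December (31), January (31), February 2002 (28): 31 + 31 + 30 + 31 + 30 + 31 + 31 + 28 = 243 days.
March 1–12, 2002: 12 days.
Residual: 283 days.
Total: 648 days.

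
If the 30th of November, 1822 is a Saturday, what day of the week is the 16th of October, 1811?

Wednesday

Count forward from the earlier date (October 16, 1811) to the later (November 30, 1822):
From October 16, 1811 to October 16, 1822: 11 years, of which 3 contain a Feb 29 — 8×365 + 3×366 = 4018 days.
October 1822: 31 − 16 = 15 days remain.
November 1–30, 1822: 30 days.
Residual: 45 days.
Total: 4063 days.
4063 mod 7 = 3, so 3 days before Saturday is Wednesday.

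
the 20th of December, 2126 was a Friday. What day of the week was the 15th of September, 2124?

Count forward from the earlier date (September 15, 2124) to the later (December 20, 2126):
Day-of-year of September 15, 2124: 259.
Day-of-year of December 20, 2126: 354.
2124 has 366 days, so 366 − 259 = 107 days remain in 2124.
Full years: 2125: 365. Sum = 365.
Total: 107 + 365 + 354 = 826 days.
826 is a multiple of 7, so the 15th of September, 2124 falls on the same weekday: Friday.

Friday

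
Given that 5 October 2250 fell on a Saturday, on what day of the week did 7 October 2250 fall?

Monday

Within October 2250: 7 − 5 = 2 days.
2 mod 7 = 2, so 2 days after Saturday is Monday.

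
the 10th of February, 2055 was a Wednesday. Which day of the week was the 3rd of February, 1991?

Count forward from the earlier date (February 3, 1991) to the later (February 10, 2055):
From February 3, 1991 to February 3, 2055: 64 years, of which 16 contain a Feb 29 — 48×365 + 16×366 = 23376 days.
(2000 is a leap year (divisible by 400).)
Within February 2055: 10 − 3 = 7 days.
Total: 23383 days.
23383 mod 7 = 3, so 3 days before Wednesday is Sunday.

Sunday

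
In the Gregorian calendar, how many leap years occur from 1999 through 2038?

Years divisible by 4 in [1999, 2038]: 2000, 2004, 2008, 2012, 2016, 2020, 2024, 2028, 2032, 2036.
2000 is divisible by 400, so still leap.
No century exceptions apply. Count: 10.

10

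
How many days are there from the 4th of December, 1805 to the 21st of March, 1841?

From December 4, 1805 to December 4, 1840: 35 years, of which 9 contain a Feb 29 — 26×365 + 9×366 = 12784 days.
December 1840: 31 − 4 = 27 days remain.
Then January (31), February 1841 (28): 31 + 28 = 59 days.
March 1–21, 1841: 21 days.
Residual: 107 days.
Total: 12891 days.

12891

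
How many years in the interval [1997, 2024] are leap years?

7

Years divisible by 4 in [1997, 2024]: 2000, 2004, 2008, 2012, 2016, 2020, 2024.
2000 is divisible by 400, so still leap.
No century exceptions apply. Count: 7.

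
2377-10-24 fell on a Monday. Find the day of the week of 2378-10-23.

Monday

October 2377: 31 − 24 = 7 days remain.
Then 11 full months totalling 334 days.
October 1–23, 2378: 23 days.
Total: 7 + 334 + 23 = 364 days.
364 is a multiple of 7, so 2378-10-23 falls on the same weekday: Monday.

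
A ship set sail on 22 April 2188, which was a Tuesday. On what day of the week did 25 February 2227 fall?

Sunday

From April 22, 2188 to April 22, 2226: 38 years, of which 8 contain a Feb 29 — 30×365 + 8×366 = 13878 days.
(2200 is not a leap year (divisible by 100 but not 400).)
April 2226: 30 − 22 = 8 days remain.
Then 9 full months totalling 276 days.
February 1–25, 2227: 25 days (2227 is not a leap year).
Residual: 309 days.
Total: 14187 days.
14187 mod 7 = 5, so 5 days after Tuesday is Sunday.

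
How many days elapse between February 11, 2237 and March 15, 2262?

Day-of-year of February 11, 2237: 42.
Day-of-year of March 15, 2262: 74.
2237 has 365 days, so 365 − 42 = 323 days remain in 2237.
Full years 2238–2261: 18 common + 6 leap = 18×365 + 6×366 = 8766 days.
Total: 323 + 8766 + 74 = 9163 days.

9163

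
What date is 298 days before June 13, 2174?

August 19, 2173

Count 298 days before June 13, 2174:
Day-of-year of August 19, 2173: 231.
Day-of-year of June 13, 2174: 164.
2173 has 365 days, so 365 − 231 = 134 days remain in 2173.
Total: 134 + 164 = 298 days.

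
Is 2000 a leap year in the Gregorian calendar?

2000 is a leap year (divisible by 400).

Yes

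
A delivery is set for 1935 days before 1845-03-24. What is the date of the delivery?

1839-12-06

Count 1935 days before March 24, 1845:
December 6, 1839 → December 6, 1840: 366 days (1840 is a leap year).
December 6, 1840 → December 6, 1841: 365 days.
December 6, 1841 → December 6, 1842: 365 days.
December 6, 1842 → December 6, 1843: 365 days.
December 6, 1843 → December 6, 1844: 366 days (1844 is a leap year).
December 1844: 31 − 6 = 25 days remain.
Then January (31), February 1845 (28): 31 + 28 = 59 days.
March 1–24, 1845: 24 days.
Residual: 108 days.
Total: 1935 days.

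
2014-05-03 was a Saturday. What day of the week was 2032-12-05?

Sunday

From May 3, 2014 to May 3, 2032: 18 years, of which 5 contain a Feb 29 — 13×365 + 5×366 = 6575 days.
May 2032: 31 − 3 = 28 days remain.
Then June (30), July (31), August (31), September (30), October (31), November (30): 30 + 31 + 31 + 30 + 31 + 30 = 183 days.
December 1–5, 2032: 5 days.
Residual: 216 days.
Total: 6791 days.
6791 mod 7 = 1, so 1 day after Saturday is Sunday.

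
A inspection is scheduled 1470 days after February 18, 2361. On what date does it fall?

February 27, 2365

Count 1470 days after February 18, 2361:
Day-of-year of February 18, 2361: 49.
Day-of-year of February 27, 2365: 58.
2361 has 365 days, so 365 − 49 = 316 days remain in 2361.
Full years: 2362: 365; 2363: 365; 2364: 366. Sum = 1096.
Total: 316 + 1096 + 58 = 1470 days.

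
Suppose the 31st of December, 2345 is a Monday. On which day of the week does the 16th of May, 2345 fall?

Count forward from the earlier date (May 16, 2345) to the later (December 31, 2345):
May 2345: 31 − 16 = 15 days remain.
Then June (30), July (31), August (31), September (30), October (31), November (30): 30 + 31 + 31 + 30 + 31 + 30 = 183 days.
December 1–31, 2345: 31 days.
Total: 15 + 183 + 31 = 229 days.
229 mod 7 = 5, so 5 days before Monday is Wednesday.

Wednesday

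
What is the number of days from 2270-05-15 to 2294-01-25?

8656

Day-of-year of May 15, 2270: 135.
Day-of-year of January 25, 2294: 25.
2270 has 365 days, so 365 − 135 = 230 days remain in 2270.
Full years 2271–2293: 17 common + 6 leap = 17×365 + 6×366 = 8401 days.
Total: 230 + 8401 + 25 = 8656 days.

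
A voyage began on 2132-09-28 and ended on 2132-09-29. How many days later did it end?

1

Within September 2132: 29 − 28 = 1 day.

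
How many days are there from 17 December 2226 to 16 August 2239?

From December 17, 2226 to December 17, 2238: 12 years, of which 3 contain a Feb 29 — 9×365 + 3×366 = 4383 days.
December 2238: 31 − 17 = 14 days remain.
Then January (31), February 2239 (28), March (31), April (30), May (31), June (30), July (31): 31 + 28 + 31 + 30 + 31 + 30 + 31 = 212 days.
August 1–16, 2239: 16 days.
Residual: 242 days.
Total: 4625 days.

4625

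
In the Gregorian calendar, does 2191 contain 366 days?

2191 is not a leap year.

No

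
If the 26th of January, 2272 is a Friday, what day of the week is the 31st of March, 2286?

From January 26, 2272 to January 26, 2286: 14 years, of which 4 contain a Feb 29 — 10×365 + 4×366 = 5114 days.
January 2286: 31 − 26 = 5 days remain.
Then February 2286 (28): 28 days.
March 1–31, 2286: 31 days.
Residual: 64 days.
Total: 5178 days.
5178 mod 7 = 5, so 5 days after Friday is Wednesday.

Wednesday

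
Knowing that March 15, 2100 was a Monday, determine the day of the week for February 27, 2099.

Count forward from the earlier date (February 27, 2099) to the later (March 15, 2100):
February 27, 2099 → February 27, 2100: 365 days.
February 2100: 28 − 27 = 1 day remains (2100 is not a leap year (divisible by 100 but not 400), so February has 28 days).
March 1–15, 2100: 15 days.
Residual: 16 days.
Total: 381 days.
381 mod 7 = 3, so 3 days before Monday is Friday.

Friday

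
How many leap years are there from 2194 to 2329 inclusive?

32

Years divisible by 4: 2196, 2200, …, 2328 — 34 in all.
Of these, 2200, 2300 are divisible by 100 but not 400, so not leap.
Leap years: 34 − 2 = 32.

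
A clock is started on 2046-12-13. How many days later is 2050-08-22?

December 13, 2046 → December 13, 2047: 365 days.
December 13, 2047 → December 13, 2048: 366 days (2048 is a leap year).
December 13, 2048 → December 13, 2049: 365 days.
December 2049: 31 − 13 = 18 days remain.
Then January (31), February 2050 (28), March (31), April (30), May (31), June (30), July (31): 31 + 28 + 31 + 30 + 31 + 30 + 31 = 212 days.
August 1–22, 2050: 22 days.
Residual: 252 days.
Total: 1348 days.

1348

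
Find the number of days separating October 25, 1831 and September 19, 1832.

330

October 1831: 31 − 25 = 6 days remain.
Then 10 full months totalling 305 days.
September 1–19, 1832: 19 days.
Residual: 330 days.
Total: 330 days.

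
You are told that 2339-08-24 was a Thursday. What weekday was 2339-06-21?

Count forward from the earlier date (June 21, 2339) to the later (August 24, 2339):
June 2339: 30 − 21 = 9 days remain.
Then July (31): 31 days.
August 1–24, 2339: 24 days.
Total: 9 + 31 + 24 = 64 days.
64 mod 7 = 1, so 1 day before Thursday is Wednesday.

Wednesday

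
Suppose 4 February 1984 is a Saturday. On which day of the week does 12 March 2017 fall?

Sunday

Day-of-year of February 4, 1984: 35.
Day-of-year of March 12, 2017: 71.
1984 has 366 days, so 366 − 35 = 331 days remain in 1984.
Full years 1985–2016: 24 common + 8 leap = 24×365 + 8×366 = 11688 days.
Total: 331 + 11688 + 71 = 12090 days.
12090 mod 7 = 1, so 1 day after Saturday is Sunday.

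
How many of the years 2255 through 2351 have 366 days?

Years divisible by 4: 2256, 2260, …, 2348 — 24 in all.
Of these, 2300 is divisible by 100 but not 400, so not leap.
Leap years: 24 − 1 = 23.

23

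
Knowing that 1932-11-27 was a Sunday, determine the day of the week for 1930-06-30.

Monday

Count forward from the earlier date (June 30, 1930) to the later (November 27, 1932):
June 1930: 30 − 30 = 0 days remain.
Then 28 full months totalling 854 days.
November 1–27, 1932: 27 days.
Total: 0 + 854 + 27 = 881 days.
881 mod 7 = 6, so 6 days before Sunday is Monday.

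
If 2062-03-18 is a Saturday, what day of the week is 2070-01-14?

Tuesday

Day-of-year of March 18, 2062: 77.
Day-of-year of January 14, 2070: 14.
2062 has 365 days, so 365 − 77 = 288 days remain in 2062.
Full years 2063–2069: 5 common + 2 leap = 5×365 + 2×366 = 2557 days.
Total: 288 + 2557 + 14 = 2859 days.
2859 mod 7 = 3, so 3 days after Saturday is Tuesday.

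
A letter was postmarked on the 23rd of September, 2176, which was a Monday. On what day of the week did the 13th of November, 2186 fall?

Monday

Day-of-year of September 23, 2176: 267.
Day-of-year of November 13, 2186: 317.
2176 has 366 days, so 366 − 267 = 99 days remain in 2176.
Full years 2177–2185: 7 common + 2 leap = 7×365 + 2×366 = 3287 days.
Total: 99 + 3287 + 317 = 3703 days.
3703 is a multiple of 7, so the 13th of November, 2186 falls on the same weekday: Monday.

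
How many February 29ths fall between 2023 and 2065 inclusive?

11

Years divisible by 4 in [2023, 2065]: 2024, 2028, 2032, 2036, 2040, 2044, 2048, 2052, 2056, 2060, 2064.
No century exceptions apply. Count: 11.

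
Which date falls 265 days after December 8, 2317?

August 30, 2318

Count 265 days after December 8, 2317:
December 2317: 31 − 8 = 23 days remain.
Then January (31), February 2318 (28), March (31), April (30), May (31), June (30), July (31): 31 + 28 + 31 + 30 + 31 + 30 + 31 = 212 days.
August 1–30, 2318: 30 days.
Residual: 265 days.
Total: 265 days.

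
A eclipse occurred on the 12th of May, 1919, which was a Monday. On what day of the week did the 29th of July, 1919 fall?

May 1919: 31 − 12 = 19 days remain.
Then June (30): 30 days.
July 1–29, 1919: 29 days.
Total: 19 + 30 + 29 = 78 days.
78 mod 7 = 1, so 1 day after Monday is Tuesday.

Tuesday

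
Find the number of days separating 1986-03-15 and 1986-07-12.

March 1986: 31 − 15 = 16 days remain.
Then April (30), May (31), June (30): 30 + 31 + 30 = 91 days.
July 1–12, 1986: 12 days.
Total: 16 + 91 + 12 = 119 days.

119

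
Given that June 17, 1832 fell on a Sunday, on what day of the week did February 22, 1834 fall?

Saturday

June 1832: 30 − 17 = 13 days remain.
Then 19 full months totalling 580 days.
February 1–22, 1834: 22 days (1834 is not a leap year).
Total: 13 + 580 + 22 = 615 days.
615 mod 7 = 6, so 6 days after Sunday is Saturday.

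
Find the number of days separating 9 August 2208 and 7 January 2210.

August 9, 2208 → August 9, 2209: 365 days.
August 2209: 31 − 9 = 22 days remain.
Then September (30), October (31), November (30), December (31): 30 + 31 + 30 + 31 = 122 days.
January 1–7, 2210: 7 days.
Residual: 151 days.
Total: 516 days.

516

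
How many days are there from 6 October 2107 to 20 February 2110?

October 6, 2107 → October 6, 2108: 366 days (2108 is a leap year).
October 6, 2108 → October 6, 2109: 365 days.
October 2109: 31 − 6 = 25 days remain.
Then November (30), December (31), January (31): 30 + 31 + 31 = 92 days.
February 1–20, 2110: 20 days (2110 is not a leap year).
Residual: 137 days.
Total: 868 days.

868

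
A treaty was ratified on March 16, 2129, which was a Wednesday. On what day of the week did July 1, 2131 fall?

March 16, 2129 → March 16, 2130: 365 days.
March 16, 2130 → March 16, 2131: 365 days.
March 2131: 31 − 16 = 15 days remain.
Then April (30), May (31), June (30): 30 + 31 + 30 = 91 days.
July 1, 2131: 1 day.
Residual: 107 days.
Total: 837 days.
837 mod 7 = 4, so 4 days after Wednesday is Sunday.

Sunday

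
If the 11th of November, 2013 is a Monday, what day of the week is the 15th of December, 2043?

From November 11, 2013 to November 11, 2043: 30 years, of which 7 contain a Feb 29 — 23×365 + 7×366 = 10957 days.
November 2043: 30 − 11 = 19 days remain.
December 1–15, 2043: 15 days.
Residual: 34 days.
Total: 10991 days.
10991 mod 7 = 1, so 1 day after Monday is Tuesday.

Tuesday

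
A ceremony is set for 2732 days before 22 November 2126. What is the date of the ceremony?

31 May 2119

Count 2732 days before November 22, 2126:
From May 31, 2119 to May 31, 2126: 7 years, of which 2 contain a Feb 29 — 5×365 + 2×366 = 2557 days.
May 2126: 31 − 31 = 0 days remain.
Then June (30), July (31), August (31), September (30), October (31): 30 + 31 + 31 + 30 + 31 = 153 days.
November 1–22, 2126: 22 days.
Residual: 175 days.
Total: 2732 days.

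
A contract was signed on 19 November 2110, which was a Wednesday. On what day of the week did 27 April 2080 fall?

Saturday

Count forward from the earlier date (April 27, 2080) to the later (November 19, 2110):
From April 27, 2080 to April 27, 2110: 30 years, of which 6 contain a Feb 29 — 24×365 + 6×366 = 10956 days.
(2100 is not a leap year (divisible by 100 but not 400).)
April 2110: 30 − 27 = 3 days remain.
Then May (31), June (30), July (31), August (31), September (30), October (31): 31 + 30 + 31 + 31 + 30 + 31 = 184 days.
November 1–19, 2110: 19 days.
Residual: 206 days.
Total: 11162 days.
11162 mod 7 = 4, so 4 days before Wednesday is Saturday.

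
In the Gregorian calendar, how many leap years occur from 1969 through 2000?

Years divisible by 4 in [1969, 2000]: 1972, 1976, 1980, 1984, 1988, 1992, 1996, 2000.
2000 is divisible by 400, so still leap.
No century exceptions apply. Count: 8.

8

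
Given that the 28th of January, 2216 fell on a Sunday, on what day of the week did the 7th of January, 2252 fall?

From January 28, 2216 to January 28, 2251: 35 years, of which 9 contain a Feb 29 — 26×365 + 9×366 = 12784 days.
January 2251: 31 − 28 = 3 days remain.
Then 11 full months totalling 334 days.
January 1–7, 2252: 7 days.
Residual: 344 days.
Total: 13128 days.
13128 mod 7 = 3, so 3 days after Sunday is Wednesday.

Wednesday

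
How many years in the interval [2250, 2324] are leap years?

Years divisible by 4: 2252, 2256, …, 2324 — 19 in all.
Of these, 2300 is divisible by 100 but not 400, so not leap.
Leap years: 19 − 1 = 18.

18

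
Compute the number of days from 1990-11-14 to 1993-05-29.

927

Day-of-year of November 14, 1990: 318.
Day-of-year of May 29, 1993: 149.
1990 has 365 days, so 365 − 318 = 47 days remain in 1990.
Full years: 1991: 365; 1992: 366. Sum = 731.
Total: 47 + 731 + 149 = 927 days.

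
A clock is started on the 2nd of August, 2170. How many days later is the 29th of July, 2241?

25928

Day-of-year of August 2, 2170: 214.
Day-of-year of July 29, 2241: 210.
2170 has 365 days, so 365 − 214 = 151 days remain in 2170.
Full years 2171–2240: 53 common + 17 leap = 53×365 + 17×366 = 25567 days.
Total: 151 + 25567 + 210 = 25928 days.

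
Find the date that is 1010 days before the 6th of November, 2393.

the 31st of January, 2391

Count 1010 days before November 6, 2393:
Day-of-year of January 31, 2391: 31.
Day-of-year of November 6, 2393: 310.
2391 has 365 days, so 365 − 31 = 334 days remain in 2391.
Full years: 2392: 366. Sum = 366.
Total: 334 + 366 + 310 = 1010 days.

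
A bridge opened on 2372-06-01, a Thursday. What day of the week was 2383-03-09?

Day-of-year of June 1, 2372: 153.
Day-of-year of March 9, 2383: 68.
2372 has 366 days, so 366 − 153 = 213 days remain in 2372.
Full years 2373–2382: 8 common + 2 leap = 8×365 + 2×366 = 3652 days.
Total: 213 + 3652 + 68 = 3933 days.
3933 mod 7 = 6, so 6 days after Thursday is Wednesday.

Wednesday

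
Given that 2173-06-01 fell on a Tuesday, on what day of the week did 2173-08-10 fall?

June 2173: 30 − 1 = 29 days remain.
Then July (31): 31 days.
August 1–10, 2173: 10 days.
Total: 29 + 31 + 10 = 70 days.
70 is a multiple of 7, so 2173-08-10 falls on the same weekday: Tuesday.

Tuesday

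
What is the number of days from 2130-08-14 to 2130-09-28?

45

August 2130: 31 − 14 = 17 days remain.
September 1–28, 2130: 28 days.
Total: 17 + 28 = 45 days.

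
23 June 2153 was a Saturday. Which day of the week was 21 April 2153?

Count forward from the earlier date (April 21, 2153) to the later (June 23, 2153):
April 2153: 30 − 21 = 9 days remain.
Then May (31): 31 days.
June 1–23, 2153: 23 days.
Total: 9 + 31 + 23 = 63 days.
63 is a multiple of 7, so 21 April 2153 falls on the same weekday: Saturday.

Saturday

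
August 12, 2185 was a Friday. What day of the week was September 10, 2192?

Monday

Day-of-year of August 12, 2185: 224.
Day-of-year of September 10, 2192: 254.
2185 has 365 days, so 365 − 224 = 141 days remain in 2185.
Full years: 2186: 365; 2187: 365; 2188: 366; 2189: 365; 2190: 365; 2191: 365. Sum = 2191.
Total: 141 + 2191 + 254 = 2586 days.
2586 mod 7 = 3, so 3 days after Friday is Monday.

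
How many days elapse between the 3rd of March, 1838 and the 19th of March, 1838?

16

Within March 1838: 19 − 3 = 16 days.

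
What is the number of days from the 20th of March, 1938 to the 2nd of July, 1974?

From March 20, 1938 to March 20, 1974: 36 years, of which 9 contain a Feb 29 — 27×365 + 9×366 = 13149 days.
March 1974: 31 − 20 = 11 days remain.
Then April (30), May (31), June (30): 30 + 31 + 30 = 91 days.
July 1–2, 1974: 2 days.
Residual: 104 days.
Total: 13253 days.

13253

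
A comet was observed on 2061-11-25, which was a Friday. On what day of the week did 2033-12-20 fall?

Count forward from the earlier date (December 20, 2033) to the later (November 25, 2061):
From December 20, 2033 to December 20, 2060: 27 years, of which 7 contain a Feb 29 — 20×365 + 7×366 = 9862 days.
December 2060: 31 − 20 = 11 days remain.
Then 10 full months totalling 304 days.
November 1–25, 2061: 25 days.
Residual: 340 days.
Total: 10202 days.
10202 mod 7 = 3, so 3 days before Friday is Tuesday.

Tuesday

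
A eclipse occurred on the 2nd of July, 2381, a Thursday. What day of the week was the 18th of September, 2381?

Friday

July 2381: 31 − 2 = 29 days remain.
Then August (31): 31 days.
September 1–18, 2381: 18 days.
Total: 29 + 31 + 18 = 78 days.
78 mod 7 = 1, so 1 day after Thursday is Friday.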